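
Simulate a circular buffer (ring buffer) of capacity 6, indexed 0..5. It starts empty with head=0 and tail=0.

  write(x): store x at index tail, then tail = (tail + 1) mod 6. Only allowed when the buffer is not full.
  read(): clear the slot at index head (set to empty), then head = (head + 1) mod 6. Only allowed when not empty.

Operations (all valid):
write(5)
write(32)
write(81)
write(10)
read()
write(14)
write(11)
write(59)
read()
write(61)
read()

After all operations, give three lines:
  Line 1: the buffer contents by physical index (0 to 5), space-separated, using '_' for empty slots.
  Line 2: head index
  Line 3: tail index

Answer: 59 61 _ 10 14 11
3
2

Derivation:
write(5): buf=[5 _ _ _ _ _], head=0, tail=1, size=1
write(32): buf=[5 32 _ _ _ _], head=0, tail=2, size=2
write(81): buf=[5 32 81 _ _ _], head=0, tail=3, size=3
write(10): buf=[5 32 81 10 _ _], head=0, tail=4, size=4
read(): buf=[_ 32 81 10 _ _], head=1, tail=4, size=3
write(14): buf=[_ 32 81 10 14 _], head=1, tail=5, size=4
write(11): buf=[_ 32 81 10 14 11], head=1, tail=0, size=5
write(59): buf=[59 32 81 10 14 11], head=1, tail=1, size=6
read(): buf=[59 _ 81 10 14 11], head=2, tail=1, size=5
write(61): buf=[59 61 81 10 14 11], head=2, tail=2, size=6
read(): buf=[59 61 _ 10 14 11], head=3, tail=2, size=5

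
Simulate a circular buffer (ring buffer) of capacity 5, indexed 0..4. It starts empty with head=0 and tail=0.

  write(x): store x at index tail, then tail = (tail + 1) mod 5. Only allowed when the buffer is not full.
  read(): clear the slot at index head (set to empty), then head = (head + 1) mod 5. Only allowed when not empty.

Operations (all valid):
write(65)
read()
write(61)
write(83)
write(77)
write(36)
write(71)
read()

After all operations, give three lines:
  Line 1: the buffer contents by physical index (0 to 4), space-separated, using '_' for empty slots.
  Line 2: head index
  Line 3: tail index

write(65): buf=[65 _ _ _ _], head=0, tail=1, size=1
read(): buf=[_ _ _ _ _], head=1, tail=1, size=0
write(61): buf=[_ 61 _ _ _], head=1, tail=2, size=1
write(83): buf=[_ 61 83 _ _], head=1, tail=3, size=2
write(77): buf=[_ 61 83 77 _], head=1, tail=4, size=3
write(36): buf=[_ 61 83 77 36], head=1, tail=0, size=4
write(71): buf=[71 61 83 77 36], head=1, tail=1, size=5
read(): buf=[71 _ 83 77 36], head=2, tail=1, size=4

Answer: 71 _ 83 77 36
2
1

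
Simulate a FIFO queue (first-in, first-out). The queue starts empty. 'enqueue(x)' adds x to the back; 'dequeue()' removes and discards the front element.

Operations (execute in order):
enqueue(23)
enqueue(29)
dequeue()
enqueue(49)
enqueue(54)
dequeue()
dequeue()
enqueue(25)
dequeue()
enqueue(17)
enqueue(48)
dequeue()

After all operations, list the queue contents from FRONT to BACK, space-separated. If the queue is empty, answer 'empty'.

Answer: 17 48

Derivation:
enqueue(23): [23]
enqueue(29): [23, 29]
dequeue(): [29]
enqueue(49): [29, 49]
enqueue(54): [29, 49, 54]
dequeue(): [49, 54]
dequeue(): [54]
enqueue(25): [54, 25]
dequeue(): [25]
enqueue(17): [25, 17]
enqueue(48): [25, 17, 48]
dequeue(): [17, 48]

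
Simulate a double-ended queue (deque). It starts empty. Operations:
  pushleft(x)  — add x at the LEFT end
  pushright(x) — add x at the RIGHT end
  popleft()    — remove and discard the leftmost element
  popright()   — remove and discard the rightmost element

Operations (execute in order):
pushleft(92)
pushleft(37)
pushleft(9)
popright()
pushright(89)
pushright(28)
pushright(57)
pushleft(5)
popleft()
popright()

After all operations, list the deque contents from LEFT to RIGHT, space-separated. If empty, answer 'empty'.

Answer: 9 37 89 28

Derivation:
pushleft(92): [92]
pushleft(37): [37, 92]
pushleft(9): [9, 37, 92]
popright(): [9, 37]
pushright(89): [9, 37, 89]
pushright(28): [9, 37, 89, 28]
pushright(57): [9, 37, 89, 28, 57]
pushleft(5): [5, 9, 37, 89, 28, 57]
popleft(): [9, 37, 89, 28, 57]
popright(): [9, 37, 89, 28]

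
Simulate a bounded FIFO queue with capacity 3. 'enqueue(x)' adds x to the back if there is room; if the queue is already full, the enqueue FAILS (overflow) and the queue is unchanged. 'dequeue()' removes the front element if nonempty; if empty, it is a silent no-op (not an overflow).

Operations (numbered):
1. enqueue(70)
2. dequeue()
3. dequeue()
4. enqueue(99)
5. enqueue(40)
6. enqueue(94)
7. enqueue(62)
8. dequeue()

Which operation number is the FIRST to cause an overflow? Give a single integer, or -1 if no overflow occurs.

Answer: 7

Derivation:
1. enqueue(70): size=1
2. dequeue(): size=0
3. dequeue(): empty, no-op, size=0
4. enqueue(99): size=1
5. enqueue(40): size=2
6. enqueue(94): size=3
7. enqueue(62): size=3=cap → OVERFLOW (fail)
8. dequeue(): size=2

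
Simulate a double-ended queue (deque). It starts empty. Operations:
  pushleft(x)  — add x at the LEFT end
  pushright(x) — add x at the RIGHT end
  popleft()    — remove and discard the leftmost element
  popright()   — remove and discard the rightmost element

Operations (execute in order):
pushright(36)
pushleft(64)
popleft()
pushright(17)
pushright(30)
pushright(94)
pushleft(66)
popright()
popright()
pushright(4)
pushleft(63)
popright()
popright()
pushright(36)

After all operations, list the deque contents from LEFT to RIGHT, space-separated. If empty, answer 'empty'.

pushright(36): [36]
pushleft(64): [64, 36]
popleft(): [36]
pushright(17): [36, 17]
pushright(30): [36, 17, 30]
pushright(94): [36, 17, 30, 94]
pushleft(66): [66, 36, 17, 30, 94]
popright(): [66, 36, 17, 30]
popright(): [66, 36, 17]
pushright(4): [66, 36, 17, 4]
pushleft(63): [63, 66, 36, 17, 4]
popright(): [63, 66, 36, 17]
popright(): [63, 66, 36]
pushright(36): [63, 66, 36, 36]

Answer: 63 66 36 36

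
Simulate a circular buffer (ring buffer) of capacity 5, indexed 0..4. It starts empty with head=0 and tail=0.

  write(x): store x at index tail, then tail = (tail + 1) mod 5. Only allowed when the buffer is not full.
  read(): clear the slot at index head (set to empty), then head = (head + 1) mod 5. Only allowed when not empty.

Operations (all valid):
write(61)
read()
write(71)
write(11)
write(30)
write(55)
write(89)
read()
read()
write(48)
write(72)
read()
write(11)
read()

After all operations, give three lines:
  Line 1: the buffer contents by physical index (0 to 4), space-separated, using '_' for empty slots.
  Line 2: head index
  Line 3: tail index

write(61): buf=[61 _ _ _ _], head=0, tail=1, size=1
read(): buf=[_ _ _ _ _], head=1, tail=1, size=0
write(71): buf=[_ 71 _ _ _], head=1, tail=2, size=1
write(11): buf=[_ 71 11 _ _], head=1, tail=3, size=2
write(30): buf=[_ 71 11 30 _], head=1, tail=4, size=3
write(55): buf=[_ 71 11 30 55], head=1, tail=0, size=4
write(89): buf=[89 71 11 30 55], head=1, tail=1, size=5
read(): buf=[89 _ 11 30 55], head=2, tail=1, size=4
read(): buf=[89 _ _ 30 55], head=3, tail=1, size=3
write(48): buf=[89 48 _ 30 55], head=3, tail=2, size=4
write(72): buf=[89 48 72 30 55], head=3, tail=3, size=5
read(): buf=[89 48 72 _ 55], head=4, tail=3, size=4
write(11): buf=[89 48 72 11 55], head=4, tail=4, size=5
read(): buf=[89 48 72 11 _], head=0, tail=4, size=4

Answer: 89 48 72 11 _
0
4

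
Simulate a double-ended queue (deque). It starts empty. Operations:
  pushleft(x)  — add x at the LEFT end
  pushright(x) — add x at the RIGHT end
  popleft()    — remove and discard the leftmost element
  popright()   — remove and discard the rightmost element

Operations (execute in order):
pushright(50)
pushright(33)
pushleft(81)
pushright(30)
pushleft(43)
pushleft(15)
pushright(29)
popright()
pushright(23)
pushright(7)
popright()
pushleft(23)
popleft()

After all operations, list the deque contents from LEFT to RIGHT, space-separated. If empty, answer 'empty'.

Answer: 15 43 81 50 33 30 23

Derivation:
pushright(50): [50]
pushright(33): [50, 33]
pushleft(81): [81, 50, 33]
pushright(30): [81, 50, 33, 30]
pushleft(43): [43, 81, 50, 33, 30]
pushleft(15): [15, 43, 81, 50, 33, 30]
pushright(29): [15, 43, 81, 50, 33, 30, 29]
popright(): [15, 43, 81, 50, 33, 30]
pushright(23): [15, 43, 81, 50, 33, 30, 23]
pushright(7): [15, 43, 81, 50, 33, 30, 23, 7]
popright(): [15, 43, 81, 50, 33, 30, 23]
pushleft(23): [23, 15, 43, 81, 50, 33, 30, 23]
popleft(): [15, 43, 81, 50, 33, 30, 23]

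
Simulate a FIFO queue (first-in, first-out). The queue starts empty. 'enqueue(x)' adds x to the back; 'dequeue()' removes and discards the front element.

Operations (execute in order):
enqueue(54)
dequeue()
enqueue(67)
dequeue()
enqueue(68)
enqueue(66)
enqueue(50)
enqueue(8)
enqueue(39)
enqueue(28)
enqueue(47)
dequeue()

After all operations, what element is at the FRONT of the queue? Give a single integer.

Answer: 66

Derivation:
enqueue(54): queue = [54]
dequeue(): queue = []
enqueue(67): queue = [67]
dequeue(): queue = []
enqueue(68): queue = [68]
enqueue(66): queue = [68, 66]
enqueue(50): queue = [68, 66, 50]
enqueue(8): queue = [68, 66, 50, 8]
enqueue(39): queue = [68, 66, 50, 8, 39]
enqueue(28): queue = [68, 66, 50, 8, 39, 28]
enqueue(47): queue = [68, 66, 50, 8, 39, 28, 47]
dequeue(): queue = [66, 50, 8, 39, 28, 47]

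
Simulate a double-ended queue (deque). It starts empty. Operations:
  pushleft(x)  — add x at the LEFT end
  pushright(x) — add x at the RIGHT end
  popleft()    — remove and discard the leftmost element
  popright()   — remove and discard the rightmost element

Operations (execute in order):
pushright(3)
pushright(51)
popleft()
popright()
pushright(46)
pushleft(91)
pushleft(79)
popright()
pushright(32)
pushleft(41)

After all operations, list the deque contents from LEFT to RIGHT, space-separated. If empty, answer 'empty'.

pushright(3): [3]
pushright(51): [3, 51]
popleft(): [51]
popright(): []
pushright(46): [46]
pushleft(91): [91, 46]
pushleft(79): [79, 91, 46]
popright(): [79, 91]
pushright(32): [79, 91, 32]
pushleft(41): [41, 79, 91, 32]

Answer: 41 79 91 32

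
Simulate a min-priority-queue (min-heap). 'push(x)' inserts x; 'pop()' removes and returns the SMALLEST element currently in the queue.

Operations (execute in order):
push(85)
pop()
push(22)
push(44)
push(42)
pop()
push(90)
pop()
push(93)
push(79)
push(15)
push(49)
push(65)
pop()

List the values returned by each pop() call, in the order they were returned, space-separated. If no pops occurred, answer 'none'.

push(85): heap contents = [85]
pop() → 85: heap contents = []
push(22): heap contents = [22]
push(44): heap contents = [22, 44]
push(42): heap contents = [22, 42, 44]
pop() → 22: heap contents = [42, 44]
push(90): heap contents = [42, 44, 90]
pop() → 42: heap contents = [44, 90]
push(93): heap contents = [44, 90, 93]
push(79): heap contents = [44, 79, 90, 93]
push(15): heap contents = [15, 44, 79, 90, 93]
push(49): heap contents = [15, 44, 49, 79, 90, 93]
push(65): heap contents = [15, 44, 49, 65, 79, 90, 93]
pop() → 15: heap contents = [44, 49, 65, 79, 90, 93]

Answer: 85 22 42 15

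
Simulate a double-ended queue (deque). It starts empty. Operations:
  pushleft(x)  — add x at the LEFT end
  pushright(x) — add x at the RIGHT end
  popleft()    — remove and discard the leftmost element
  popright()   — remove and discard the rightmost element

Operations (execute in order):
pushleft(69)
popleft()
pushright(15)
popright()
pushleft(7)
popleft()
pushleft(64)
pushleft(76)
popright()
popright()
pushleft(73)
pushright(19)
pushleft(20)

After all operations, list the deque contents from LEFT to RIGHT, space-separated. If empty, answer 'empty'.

Answer: 20 73 19

Derivation:
pushleft(69): [69]
popleft(): []
pushright(15): [15]
popright(): []
pushleft(7): [7]
popleft(): []
pushleft(64): [64]
pushleft(76): [76, 64]
popright(): [76]
popright(): []
pushleft(73): [73]
pushright(19): [73, 19]
pushleft(20): [20, 73, 19]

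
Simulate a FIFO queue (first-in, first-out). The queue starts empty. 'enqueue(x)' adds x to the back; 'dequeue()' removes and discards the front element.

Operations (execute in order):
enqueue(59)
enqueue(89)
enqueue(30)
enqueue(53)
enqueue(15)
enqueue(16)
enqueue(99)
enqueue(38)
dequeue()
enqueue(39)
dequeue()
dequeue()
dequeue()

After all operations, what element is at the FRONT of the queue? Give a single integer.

Answer: 15

Derivation:
enqueue(59): queue = [59]
enqueue(89): queue = [59, 89]
enqueue(30): queue = [59, 89, 30]
enqueue(53): queue = [59, 89, 30, 53]
enqueue(15): queue = [59, 89, 30, 53, 15]
enqueue(16): queue = [59, 89, 30, 53, 15, 16]
enqueue(99): queue = [59, 89, 30, 53, 15, 16, 99]
enqueue(38): queue = [59, 89, 30, 53, 15, 16, 99, 38]
dequeue(): queue = [89, 30, 53, 15, 16, 99, 38]
enqueue(39): queue = [89, 30, 53, 15, 16, 99, 38, 39]
dequeue(): queue = [30, 53, 15, 16, 99, 38, 39]
dequeue(): queue = [53, 15, 16, 99, 38, 39]
dequeue(): queue = [15, 16, 99, 38, 39]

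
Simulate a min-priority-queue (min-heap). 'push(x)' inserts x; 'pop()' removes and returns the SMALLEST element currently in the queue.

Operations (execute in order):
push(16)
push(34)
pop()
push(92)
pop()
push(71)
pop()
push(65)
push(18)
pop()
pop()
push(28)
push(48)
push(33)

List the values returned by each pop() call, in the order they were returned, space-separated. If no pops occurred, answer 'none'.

push(16): heap contents = [16]
push(34): heap contents = [16, 34]
pop() → 16: heap contents = [34]
push(92): heap contents = [34, 92]
pop() → 34: heap contents = [92]
push(71): heap contents = [71, 92]
pop() → 71: heap contents = [92]
push(65): heap contents = [65, 92]
push(18): heap contents = [18, 65, 92]
pop() → 18: heap contents = [65, 92]
pop() → 65: heap contents = [92]
push(28): heap contents = [28, 92]
push(48): heap contents = [28, 48, 92]
push(33): heap contents = [28, 33, 48, 92]

Answer: 16 34 71 18 65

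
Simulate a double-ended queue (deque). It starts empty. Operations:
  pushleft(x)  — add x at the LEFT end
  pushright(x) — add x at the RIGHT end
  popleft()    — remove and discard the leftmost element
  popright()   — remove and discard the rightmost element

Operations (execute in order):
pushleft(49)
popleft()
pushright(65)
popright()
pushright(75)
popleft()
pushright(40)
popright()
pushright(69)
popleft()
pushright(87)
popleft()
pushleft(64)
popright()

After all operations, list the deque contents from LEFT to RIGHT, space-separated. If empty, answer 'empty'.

Answer: empty

Derivation:
pushleft(49): [49]
popleft(): []
pushright(65): [65]
popright(): []
pushright(75): [75]
popleft(): []
pushright(40): [40]
popright(): []
pushright(69): [69]
popleft(): []
pushright(87): [87]
popleft(): []
pushleft(64): [64]
popright(): []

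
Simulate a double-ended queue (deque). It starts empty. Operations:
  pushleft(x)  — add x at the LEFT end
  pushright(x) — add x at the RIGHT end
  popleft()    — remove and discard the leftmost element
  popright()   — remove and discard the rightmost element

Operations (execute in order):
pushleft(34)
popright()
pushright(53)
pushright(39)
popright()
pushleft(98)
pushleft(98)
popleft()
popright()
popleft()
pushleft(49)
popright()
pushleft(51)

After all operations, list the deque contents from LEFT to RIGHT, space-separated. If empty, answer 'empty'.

Answer: 51

Derivation:
pushleft(34): [34]
popright(): []
pushright(53): [53]
pushright(39): [53, 39]
popright(): [53]
pushleft(98): [98, 53]
pushleft(98): [98, 98, 53]
popleft(): [98, 53]
popright(): [98]
popleft(): []
pushleft(49): [49]
popright(): []
pushleft(51): [51]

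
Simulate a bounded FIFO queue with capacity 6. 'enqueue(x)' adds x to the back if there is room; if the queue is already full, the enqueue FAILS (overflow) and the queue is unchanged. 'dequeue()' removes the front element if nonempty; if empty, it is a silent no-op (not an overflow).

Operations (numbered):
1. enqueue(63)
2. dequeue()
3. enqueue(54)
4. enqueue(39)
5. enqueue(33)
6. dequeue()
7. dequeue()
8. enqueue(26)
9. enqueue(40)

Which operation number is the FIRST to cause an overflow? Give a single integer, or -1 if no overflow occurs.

1. enqueue(63): size=1
2. dequeue(): size=0
3. enqueue(54): size=1
4. enqueue(39): size=2
5. enqueue(33): size=3
6. dequeue(): size=2
7. dequeue(): size=1
8. enqueue(26): size=2
9. enqueue(40): size=3

Answer: -1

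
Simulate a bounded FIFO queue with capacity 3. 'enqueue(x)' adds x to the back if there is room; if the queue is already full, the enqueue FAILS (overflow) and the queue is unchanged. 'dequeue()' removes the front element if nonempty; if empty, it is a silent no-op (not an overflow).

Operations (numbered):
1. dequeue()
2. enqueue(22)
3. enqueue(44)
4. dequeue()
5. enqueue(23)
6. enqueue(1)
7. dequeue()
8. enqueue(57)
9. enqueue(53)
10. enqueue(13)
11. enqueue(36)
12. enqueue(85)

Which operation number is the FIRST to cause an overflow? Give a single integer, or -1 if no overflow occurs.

Answer: 9

Derivation:
1. dequeue(): empty, no-op, size=0
2. enqueue(22): size=1
3. enqueue(44): size=2
4. dequeue(): size=1
5. enqueue(23): size=2
6. enqueue(1): size=3
7. dequeue(): size=2
8. enqueue(57): size=3
9. enqueue(53): size=3=cap → OVERFLOW (fail)
10. enqueue(13): size=3=cap → OVERFLOW (fail)
11. enqueue(36): size=3=cap → OVERFLOW (fail)
12. enqueue(85): size=3=cap → OVERFLOW (fail)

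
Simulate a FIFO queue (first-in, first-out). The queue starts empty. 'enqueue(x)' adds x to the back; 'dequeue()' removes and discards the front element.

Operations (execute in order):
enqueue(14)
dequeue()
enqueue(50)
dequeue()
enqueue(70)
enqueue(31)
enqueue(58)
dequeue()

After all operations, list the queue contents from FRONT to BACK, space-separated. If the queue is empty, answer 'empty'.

enqueue(14): [14]
dequeue(): []
enqueue(50): [50]
dequeue(): []
enqueue(70): [70]
enqueue(31): [70, 31]
enqueue(58): [70, 31, 58]
dequeue(): [31, 58]

Answer: 31 58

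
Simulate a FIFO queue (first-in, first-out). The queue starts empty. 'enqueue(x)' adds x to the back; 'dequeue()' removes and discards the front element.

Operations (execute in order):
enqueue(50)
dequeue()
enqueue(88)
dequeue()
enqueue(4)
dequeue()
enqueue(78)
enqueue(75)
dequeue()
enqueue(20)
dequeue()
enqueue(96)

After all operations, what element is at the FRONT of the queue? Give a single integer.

enqueue(50): queue = [50]
dequeue(): queue = []
enqueue(88): queue = [88]
dequeue(): queue = []
enqueue(4): queue = [4]
dequeue(): queue = []
enqueue(78): queue = [78]
enqueue(75): queue = [78, 75]
dequeue(): queue = [75]
enqueue(20): queue = [75, 20]
dequeue(): queue = [20]
enqueue(96): queue = [20, 96]

Answer: 20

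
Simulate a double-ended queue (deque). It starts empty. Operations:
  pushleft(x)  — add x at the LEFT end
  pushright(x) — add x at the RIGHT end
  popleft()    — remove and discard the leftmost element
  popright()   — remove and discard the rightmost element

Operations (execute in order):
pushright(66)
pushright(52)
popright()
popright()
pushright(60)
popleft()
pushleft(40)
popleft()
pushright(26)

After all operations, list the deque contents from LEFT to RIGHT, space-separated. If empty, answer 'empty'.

pushright(66): [66]
pushright(52): [66, 52]
popright(): [66]
popright(): []
pushright(60): [60]
popleft(): []
pushleft(40): [40]
popleft(): []
pushright(26): [26]

Answer: 26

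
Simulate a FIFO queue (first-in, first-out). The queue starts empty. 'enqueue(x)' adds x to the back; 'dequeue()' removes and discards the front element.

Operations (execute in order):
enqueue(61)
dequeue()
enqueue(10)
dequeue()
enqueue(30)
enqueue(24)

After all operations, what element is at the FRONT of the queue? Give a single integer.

Answer: 30

Derivation:
enqueue(61): queue = [61]
dequeue(): queue = []
enqueue(10): queue = [10]
dequeue(): queue = []
enqueue(30): queue = [30]
enqueue(24): queue = [30, 24]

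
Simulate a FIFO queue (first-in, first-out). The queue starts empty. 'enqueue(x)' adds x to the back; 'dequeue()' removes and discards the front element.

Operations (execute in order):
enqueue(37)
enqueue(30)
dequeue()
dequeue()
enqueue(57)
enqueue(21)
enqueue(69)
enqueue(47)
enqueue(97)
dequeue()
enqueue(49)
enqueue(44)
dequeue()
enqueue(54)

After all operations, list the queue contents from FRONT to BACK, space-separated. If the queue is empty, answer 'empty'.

Answer: 69 47 97 49 44 54

Derivation:
enqueue(37): [37]
enqueue(30): [37, 30]
dequeue(): [30]
dequeue(): []
enqueue(57): [57]
enqueue(21): [57, 21]
enqueue(69): [57, 21, 69]
enqueue(47): [57, 21, 69, 47]
enqueue(97): [57, 21, 69, 47, 97]
dequeue(): [21, 69, 47, 97]
enqueue(49): [21, 69, 47, 97, 49]
enqueue(44): [21, 69, 47, 97, 49, 44]
dequeue(): [69, 47, 97, 49, 44]
enqueue(54): [69, 47, 97, 49, 44, 54]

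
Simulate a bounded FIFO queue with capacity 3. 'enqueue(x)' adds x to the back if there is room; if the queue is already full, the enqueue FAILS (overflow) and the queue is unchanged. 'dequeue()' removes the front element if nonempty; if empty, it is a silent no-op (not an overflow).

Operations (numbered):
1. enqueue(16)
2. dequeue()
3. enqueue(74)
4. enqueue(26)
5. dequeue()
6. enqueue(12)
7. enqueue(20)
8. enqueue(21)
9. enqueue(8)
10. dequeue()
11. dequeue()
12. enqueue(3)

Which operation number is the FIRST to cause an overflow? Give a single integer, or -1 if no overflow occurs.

1. enqueue(16): size=1
2. dequeue(): size=0
3. enqueue(74): size=1
4. enqueue(26): size=2
5. dequeue(): size=1
6. enqueue(12): size=2
7. enqueue(20): size=3
8. enqueue(21): size=3=cap → OVERFLOW (fail)
9. enqueue(8): size=3=cap → OVERFLOW (fail)
10. dequeue(): size=2
11. dequeue(): size=1
12. enqueue(3): size=2

Answer: 8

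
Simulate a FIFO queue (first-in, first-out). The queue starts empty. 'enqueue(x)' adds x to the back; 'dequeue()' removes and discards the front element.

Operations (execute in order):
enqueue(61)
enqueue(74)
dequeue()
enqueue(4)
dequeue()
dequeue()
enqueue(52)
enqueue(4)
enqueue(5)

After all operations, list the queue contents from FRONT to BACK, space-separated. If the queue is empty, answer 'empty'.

Answer: 52 4 5

Derivation:
enqueue(61): [61]
enqueue(74): [61, 74]
dequeue(): [74]
enqueue(4): [74, 4]
dequeue(): [4]
dequeue(): []
enqueue(52): [52]
enqueue(4): [52, 4]
enqueue(5): [52, 4, 5]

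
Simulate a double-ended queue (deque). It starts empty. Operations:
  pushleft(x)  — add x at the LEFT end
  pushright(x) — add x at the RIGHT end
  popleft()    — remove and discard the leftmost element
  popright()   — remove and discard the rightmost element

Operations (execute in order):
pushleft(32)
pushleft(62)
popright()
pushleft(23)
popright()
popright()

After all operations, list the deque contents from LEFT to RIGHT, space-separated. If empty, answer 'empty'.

Answer: empty

Derivation:
pushleft(32): [32]
pushleft(62): [62, 32]
popright(): [62]
pushleft(23): [23, 62]
popright(): [23]
popright(): []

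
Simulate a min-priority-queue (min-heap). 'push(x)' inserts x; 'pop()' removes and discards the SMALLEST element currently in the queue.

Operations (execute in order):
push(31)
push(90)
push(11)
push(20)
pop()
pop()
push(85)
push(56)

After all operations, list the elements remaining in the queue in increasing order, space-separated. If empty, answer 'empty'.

Answer: 31 56 85 90

Derivation:
push(31): heap contents = [31]
push(90): heap contents = [31, 90]
push(11): heap contents = [11, 31, 90]
push(20): heap contents = [11, 20, 31, 90]
pop() → 11: heap contents = [20, 31, 90]
pop() → 20: heap contents = [31, 90]
push(85): heap contents = [31, 85, 90]
push(56): heap contents = [31, 56, 85, 90]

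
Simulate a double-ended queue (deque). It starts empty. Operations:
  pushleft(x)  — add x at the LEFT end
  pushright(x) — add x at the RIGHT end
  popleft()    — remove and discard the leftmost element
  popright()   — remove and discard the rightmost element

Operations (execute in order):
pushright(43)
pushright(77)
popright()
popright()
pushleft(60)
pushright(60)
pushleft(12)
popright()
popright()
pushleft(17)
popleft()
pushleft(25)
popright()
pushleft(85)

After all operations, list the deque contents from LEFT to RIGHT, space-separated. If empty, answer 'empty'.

Answer: 85 25

Derivation:
pushright(43): [43]
pushright(77): [43, 77]
popright(): [43]
popright(): []
pushleft(60): [60]
pushright(60): [60, 60]
pushleft(12): [12, 60, 60]
popright(): [12, 60]
popright(): [12]
pushleft(17): [17, 12]
popleft(): [12]
pushleft(25): [25, 12]
popright(): [25]
pushleft(85): [85, 25]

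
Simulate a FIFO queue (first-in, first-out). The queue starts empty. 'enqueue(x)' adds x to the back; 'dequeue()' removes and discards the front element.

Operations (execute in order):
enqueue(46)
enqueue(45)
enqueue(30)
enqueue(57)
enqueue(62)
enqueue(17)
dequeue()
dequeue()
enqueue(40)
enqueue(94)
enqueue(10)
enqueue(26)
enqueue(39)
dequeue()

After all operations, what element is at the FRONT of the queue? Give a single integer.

enqueue(46): queue = [46]
enqueue(45): queue = [46, 45]
enqueue(30): queue = [46, 45, 30]
enqueue(57): queue = [46, 45, 30, 57]
enqueue(62): queue = [46, 45, 30, 57, 62]
enqueue(17): queue = [46, 45, 30, 57, 62, 17]
dequeue(): queue = [45, 30, 57, 62, 17]
dequeue(): queue = [30, 57, 62, 17]
enqueue(40): queue = [30, 57, 62, 17, 40]
enqueue(94): queue = [30, 57, 62, 17, 40, 94]
enqueue(10): queue = [30, 57, 62, 17, 40, 94, 10]
enqueue(26): queue = [30, 57, 62, 17, 40, 94, 10, 26]
enqueue(39): queue = [30, 57, 62, 17, 40, 94, 10, 26, 39]
dequeue(): queue = [57, 62, 17, 40, 94, 10, 26, 39]

Answer: 57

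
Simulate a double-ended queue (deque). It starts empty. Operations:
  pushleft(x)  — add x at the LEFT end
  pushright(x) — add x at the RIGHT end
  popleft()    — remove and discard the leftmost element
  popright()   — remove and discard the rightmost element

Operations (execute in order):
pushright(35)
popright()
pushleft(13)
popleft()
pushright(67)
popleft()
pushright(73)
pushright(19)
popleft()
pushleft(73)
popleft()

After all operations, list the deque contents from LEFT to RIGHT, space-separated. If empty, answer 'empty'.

Answer: 19

Derivation:
pushright(35): [35]
popright(): []
pushleft(13): [13]
popleft(): []
pushright(67): [67]
popleft(): []
pushright(73): [73]
pushright(19): [73, 19]
popleft(): [19]
pushleft(73): [73, 19]
popleft(): [19]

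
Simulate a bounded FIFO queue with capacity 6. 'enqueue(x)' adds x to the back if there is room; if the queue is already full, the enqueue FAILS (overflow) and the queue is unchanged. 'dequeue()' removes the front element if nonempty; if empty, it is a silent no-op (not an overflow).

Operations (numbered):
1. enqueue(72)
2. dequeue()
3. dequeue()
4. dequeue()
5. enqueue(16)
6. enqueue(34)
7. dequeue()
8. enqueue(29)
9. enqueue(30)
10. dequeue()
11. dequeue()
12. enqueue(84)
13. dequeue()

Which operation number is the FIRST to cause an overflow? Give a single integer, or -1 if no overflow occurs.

1. enqueue(72): size=1
2. dequeue(): size=0
3. dequeue(): empty, no-op, size=0
4. dequeue(): empty, no-op, size=0
5. enqueue(16): size=1
6. enqueue(34): size=2
7. dequeue(): size=1
8. enqueue(29): size=2
9. enqueue(30): size=3
10. dequeue(): size=2
11. dequeue(): size=1
12. enqueue(84): size=2
13. dequeue(): size=1

Answer: -1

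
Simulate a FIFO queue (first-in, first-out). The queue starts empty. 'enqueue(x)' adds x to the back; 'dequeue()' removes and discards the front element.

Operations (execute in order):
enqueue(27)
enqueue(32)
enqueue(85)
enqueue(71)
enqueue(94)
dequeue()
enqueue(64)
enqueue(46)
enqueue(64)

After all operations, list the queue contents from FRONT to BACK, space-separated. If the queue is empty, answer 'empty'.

enqueue(27): [27]
enqueue(32): [27, 32]
enqueue(85): [27, 32, 85]
enqueue(71): [27, 32, 85, 71]
enqueue(94): [27, 32, 85, 71, 94]
dequeue(): [32, 85, 71, 94]
enqueue(64): [32, 85, 71, 94, 64]
enqueue(46): [32, 85, 71, 94, 64, 46]
enqueue(64): [32, 85, 71, 94, 64, 46, 64]

Answer: 32 85 71 94 64 46 64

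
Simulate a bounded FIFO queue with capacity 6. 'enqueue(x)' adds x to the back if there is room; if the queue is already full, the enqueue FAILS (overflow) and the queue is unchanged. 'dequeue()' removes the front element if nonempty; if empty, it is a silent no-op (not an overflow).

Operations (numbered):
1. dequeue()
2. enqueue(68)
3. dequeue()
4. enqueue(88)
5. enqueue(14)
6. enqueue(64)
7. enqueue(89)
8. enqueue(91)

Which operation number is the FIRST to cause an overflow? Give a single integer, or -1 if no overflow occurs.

1. dequeue(): empty, no-op, size=0
2. enqueue(68): size=1
3. dequeue(): size=0
4. enqueue(88): size=1
5. enqueue(14): size=2
6. enqueue(64): size=3
7. enqueue(89): size=4
8. enqueue(91): size=5

Answer: -1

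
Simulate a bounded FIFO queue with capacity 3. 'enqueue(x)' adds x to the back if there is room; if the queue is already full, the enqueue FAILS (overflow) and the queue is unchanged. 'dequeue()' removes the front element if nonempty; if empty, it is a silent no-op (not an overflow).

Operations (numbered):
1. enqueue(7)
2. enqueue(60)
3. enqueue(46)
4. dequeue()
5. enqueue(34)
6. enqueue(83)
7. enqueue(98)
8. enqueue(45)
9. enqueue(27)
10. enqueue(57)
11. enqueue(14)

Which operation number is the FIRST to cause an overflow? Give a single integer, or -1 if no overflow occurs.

1. enqueue(7): size=1
2. enqueue(60): size=2
3. enqueue(46): size=3
4. dequeue(): size=2
5. enqueue(34): size=3
6. enqueue(83): size=3=cap → OVERFLOW (fail)
7. enqueue(98): size=3=cap → OVERFLOW (fail)
8. enqueue(45): size=3=cap → OVERFLOW (fail)
9. enqueue(27): size=3=cap → OVERFLOW (fail)
10. enqueue(57): size=3=cap → OVERFLOW (fail)
11. enqueue(14): size=3=cap → OVERFLOW (fail)

Answer: 6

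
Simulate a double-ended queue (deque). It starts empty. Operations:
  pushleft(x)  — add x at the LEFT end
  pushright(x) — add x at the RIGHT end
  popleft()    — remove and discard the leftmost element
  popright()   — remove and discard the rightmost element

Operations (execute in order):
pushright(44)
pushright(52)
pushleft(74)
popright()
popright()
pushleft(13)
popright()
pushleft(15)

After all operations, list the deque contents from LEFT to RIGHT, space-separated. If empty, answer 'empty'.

pushright(44): [44]
pushright(52): [44, 52]
pushleft(74): [74, 44, 52]
popright(): [74, 44]
popright(): [74]
pushleft(13): [13, 74]
popright(): [13]
pushleft(15): [15, 13]

Answer: 15 13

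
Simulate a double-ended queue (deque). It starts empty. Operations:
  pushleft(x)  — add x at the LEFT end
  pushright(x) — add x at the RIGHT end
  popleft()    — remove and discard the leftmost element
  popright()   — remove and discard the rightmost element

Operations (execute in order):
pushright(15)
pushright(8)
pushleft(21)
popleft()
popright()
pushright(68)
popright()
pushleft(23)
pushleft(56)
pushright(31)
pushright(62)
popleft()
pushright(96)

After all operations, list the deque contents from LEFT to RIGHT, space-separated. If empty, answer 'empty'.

Answer: 23 15 31 62 96

Derivation:
pushright(15): [15]
pushright(8): [15, 8]
pushleft(21): [21, 15, 8]
popleft(): [15, 8]
popright(): [15]
pushright(68): [15, 68]
popright(): [15]
pushleft(23): [23, 15]
pushleft(56): [56, 23, 15]
pushright(31): [56, 23, 15, 31]
pushright(62): [56, 23, 15, 31, 62]
popleft(): [23, 15, 31, 62]
pushright(96): [23, 15, 31, 62, 96]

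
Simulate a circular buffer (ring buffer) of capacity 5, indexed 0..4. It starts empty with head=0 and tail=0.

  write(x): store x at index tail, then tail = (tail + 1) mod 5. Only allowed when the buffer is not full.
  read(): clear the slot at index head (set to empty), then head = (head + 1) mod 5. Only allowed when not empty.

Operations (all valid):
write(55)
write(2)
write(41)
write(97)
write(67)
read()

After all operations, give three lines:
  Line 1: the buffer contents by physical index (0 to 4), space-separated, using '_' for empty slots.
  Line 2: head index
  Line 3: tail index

write(55): buf=[55 _ _ _ _], head=0, tail=1, size=1
write(2): buf=[55 2 _ _ _], head=0, tail=2, size=2
write(41): buf=[55 2 41 _ _], head=0, tail=3, size=3
write(97): buf=[55 2 41 97 _], head=0, tail=4, size=4
write(67): buf=[55 2 41 97 67], head=0, tail=0, size=5
read(): buf=[_ 2 41 97 67], head=1, tail=0, size=4

Answer: _ 2 41 97 67
1
0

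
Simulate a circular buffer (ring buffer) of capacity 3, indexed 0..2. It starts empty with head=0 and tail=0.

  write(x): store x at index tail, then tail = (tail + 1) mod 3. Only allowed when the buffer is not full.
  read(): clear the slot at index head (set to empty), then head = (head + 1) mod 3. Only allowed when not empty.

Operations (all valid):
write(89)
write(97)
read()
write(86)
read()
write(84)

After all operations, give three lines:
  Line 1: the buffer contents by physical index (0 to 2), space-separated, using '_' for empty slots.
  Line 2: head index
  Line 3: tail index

Answer: 84 _ 86
2
1

Derivation:
write(89): buf=[89 _ _], head=0, tail=1, size=1
write(97): buf=[89 97 _], head=0, tail=2, size=2
read(): buf=[_ 97 _], head=1, tail=2, size=1
write(86): buf=[_ 97 86], head=1, tail=0, size=2
read(): buf=[_ _ 86], head=2, tail=0, size=1
write(84): buf=[84 _ 86], head=2, tail=1, size=2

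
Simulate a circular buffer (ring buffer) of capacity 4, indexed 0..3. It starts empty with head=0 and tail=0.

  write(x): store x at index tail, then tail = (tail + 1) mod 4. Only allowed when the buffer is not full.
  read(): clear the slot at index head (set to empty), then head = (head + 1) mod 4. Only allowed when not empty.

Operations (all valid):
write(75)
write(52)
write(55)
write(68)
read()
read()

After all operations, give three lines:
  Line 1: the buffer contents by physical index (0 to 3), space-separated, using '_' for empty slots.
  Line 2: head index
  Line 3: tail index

write(75): buf=[75 _ _ _], head=0, tail=1, size=1
write(52): buf=[75 52 _ _], head=0, tail=2, size=2
write(55): buf=[75 52 55 _], head=0, tail=3, size=3
write(68): buf=[75 52 55 68], head=0, tail=0, size=4
read(): buf=[_ 52 55 68], head=1, tail=0, size=3
read(): buf=[_ _ 55 68], head=2, tail=0, size=2

Answer: _ _ 55 68
2
0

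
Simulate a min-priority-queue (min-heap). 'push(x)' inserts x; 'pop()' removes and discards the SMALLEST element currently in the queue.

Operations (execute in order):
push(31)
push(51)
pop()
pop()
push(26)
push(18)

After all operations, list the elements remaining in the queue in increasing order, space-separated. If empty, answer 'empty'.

push(31): heap contents = [31]
push(51): heap contents = [31, 51]
pop() → 31: heap contents = [51]
pop() → 51: heap contents = []
push(26): heap contents = [26]
push(18): heap contents = [18, 26]

Answer: 18 26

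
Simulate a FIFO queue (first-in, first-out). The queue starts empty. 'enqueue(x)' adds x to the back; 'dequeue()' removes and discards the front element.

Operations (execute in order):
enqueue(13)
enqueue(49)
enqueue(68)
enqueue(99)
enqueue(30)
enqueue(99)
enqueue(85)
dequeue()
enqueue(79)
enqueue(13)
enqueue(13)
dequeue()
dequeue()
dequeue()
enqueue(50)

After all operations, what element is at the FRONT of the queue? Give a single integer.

enqueue(13): queue = [13]
enqueue(49): queue = [13, 49]
enqueue(68): queue = [13, 49, 68]
enqueue(99): queue = [13, 49, 68, 99]
enqueue(30): queue = [13, 49, 68, 99, 30]
enqueue(99): queue = [13, 49, 68, 99, 30, 99]
enqueue(85): queue = [13, 49, 68, 99, 30, 99, 85]
dequeue(): queue = [49, 68, 99, 30, 99, 85]
enqueue(79): queue = [49, 68, 99, 30, 99, 85, 79]
enqueue(13): queue = [49, 68, 99, 30, 99, 85, 79, 13]
enqueue(13): queue = [49, 68, 99, 30, 99, 85, 79, 13, 13]
dequeue(): queue = [68, 99, 30, 99, 85, 79, 13, 13]
dequeue(): queue = [99, 30, 99, 85, 79, 13, 13]
dequeue(): queue = [30, 99, 85, 79, 13, 13]
enqueue(50): queue = [30, 99, 85, 79, 13, 13, 50]

Answer: 30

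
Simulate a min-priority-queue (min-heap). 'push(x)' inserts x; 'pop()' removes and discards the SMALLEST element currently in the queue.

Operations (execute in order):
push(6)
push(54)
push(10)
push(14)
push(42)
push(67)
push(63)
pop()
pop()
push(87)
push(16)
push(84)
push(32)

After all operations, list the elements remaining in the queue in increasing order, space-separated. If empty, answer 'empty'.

push(6): heap contents = [6]
push(54): heap contents = [6, 54]
push(10): heap contents = [6, 10, 54]
push(14): heap contents = [6, 10, 14, 54]
push(42): heap contents = [6, 10, 14, 42, 54]
push(67): heap contents = [6, 10, 14, 42, 54, 67]
push(63): heap contents = [6, 10, 14, 42, 54, 63, 67]
pop() → 6: heap contents = [10, 14, 42, 54, 63, 67]
pop() → 10: heap contents = [14, 42, 54, 63, 67]
push(87): heap contents = [14, 42, 54, 63, 67, 87]
push(16): heap contents = [14, 16, 42, 54, 63, 67, 87]
push(84): heap contents = [14, 16, 42, 54, 63, 67, 84, 87]
push(32): heap contents = [14, 16, 32, 42, 54, 63, 67, 84, 87]

Answer: 14 16 32 42 54 63 67 84 87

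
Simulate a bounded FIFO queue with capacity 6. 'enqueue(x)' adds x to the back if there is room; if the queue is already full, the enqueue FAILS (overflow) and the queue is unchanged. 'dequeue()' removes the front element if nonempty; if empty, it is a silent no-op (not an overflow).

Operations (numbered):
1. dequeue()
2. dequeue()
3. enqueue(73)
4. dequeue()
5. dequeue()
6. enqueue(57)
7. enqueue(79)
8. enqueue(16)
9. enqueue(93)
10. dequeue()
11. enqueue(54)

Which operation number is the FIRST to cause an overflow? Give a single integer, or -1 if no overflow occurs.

1. dequeue(): empty, no-op, size=0
2. dequeue(): empty, no-op, size=0
3. enqueue(73): size=1
4. dequeue(): size=0
5. dequeue(): empty, no-op, size=0
6. enqueue(57): size=1
7. enqueue(79): size=2
8. enqueue(16): size=3
9. enqueue(93): size=4
10. dequeue(): size=3
11. enqueue(54): size=4

Answer: -1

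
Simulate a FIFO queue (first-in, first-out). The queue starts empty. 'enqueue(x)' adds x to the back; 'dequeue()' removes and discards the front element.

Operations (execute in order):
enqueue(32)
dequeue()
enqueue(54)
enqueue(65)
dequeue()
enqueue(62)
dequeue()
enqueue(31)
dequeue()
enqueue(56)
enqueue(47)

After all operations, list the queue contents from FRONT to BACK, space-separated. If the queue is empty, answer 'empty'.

Answer: 31 56 47

Derivation:
enqueue(32): [32]
dequeue(): []
enqueue(54): [54]
enqueue(65): [54, 65]
dequeue(): [65]
enqueue(62): [65, 62]
dequeue(): [62]
enqueue(31): [62, 31]
dequeue(): [31]
enqueue(56): [31, 56]
enqueue(47): [31, 56, 47]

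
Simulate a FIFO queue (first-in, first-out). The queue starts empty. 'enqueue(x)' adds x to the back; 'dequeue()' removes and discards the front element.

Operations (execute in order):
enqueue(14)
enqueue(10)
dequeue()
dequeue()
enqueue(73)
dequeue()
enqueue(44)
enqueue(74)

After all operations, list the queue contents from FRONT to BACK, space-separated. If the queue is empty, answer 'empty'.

enqueue(14): [14]
enqueue(10): [14, 10]
dequeue(): [10]
dequeue(): []
enqueue(73): [73]
dequeue(): []
enqueue(44): [44]
enqueue(74): [44, 74]

Answer: 44 74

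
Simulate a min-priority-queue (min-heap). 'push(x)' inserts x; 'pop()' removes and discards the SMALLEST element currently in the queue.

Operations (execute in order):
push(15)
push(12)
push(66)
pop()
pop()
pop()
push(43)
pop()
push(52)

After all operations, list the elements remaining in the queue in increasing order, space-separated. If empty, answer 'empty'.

push(15): heap contents = [15]
push(12): heap contents = [12, 15]
push(66): heap contents = [12, 15, 66]
pop() → 12: heap contents = [15, 66]
pop() → 15: heap contents = [66]
pop() → 66: heap contents = []
push(43): heap contents = [43]
pop() → 43: heap contents = []
push(52): heap contents = [52]

Answer: 52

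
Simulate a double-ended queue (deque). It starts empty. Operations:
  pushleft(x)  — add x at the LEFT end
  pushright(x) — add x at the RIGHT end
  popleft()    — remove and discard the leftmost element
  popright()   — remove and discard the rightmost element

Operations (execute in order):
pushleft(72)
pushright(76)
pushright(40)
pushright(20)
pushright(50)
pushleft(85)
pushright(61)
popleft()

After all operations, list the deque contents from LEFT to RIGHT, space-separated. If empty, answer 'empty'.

Answer: 72 76 40 20 50 61

Derivation:
pushleft(72): [72]
pushright(76): [72, 76]
pushright(40): [72, 76, 40]
pushright(20): [72, 76, 40, 20]
pushright(50): [72, 76, 40, 20, 50]
pushleft(85): [85, 72, 76, 40, 20, 50]
pushright(61): [85, 72, 76, 40, 20, 50, 61]
popleft(): [72, 76, 40, 20, 50, 61]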